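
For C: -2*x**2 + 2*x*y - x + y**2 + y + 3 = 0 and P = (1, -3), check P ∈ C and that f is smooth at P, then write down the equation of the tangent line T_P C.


Tangent line at P: -11*x - 3*y + 2 = 0.

Step 1: f(1, -3) = 0, so P lies on C.
Step 2: partial derivatives
  f_x(x, y) = -4*x + 2*y - 1, f_y(x, y) = 2*x + 2*y + 1.
  f_x(P) = -11, f_y(P) = -3 (gradient nonzero, so P is smooth).
Step 3: tangent line at P: -11·(x − 1) + -3·(y − -3) = 0.
Expanding: -11*x - 3*y + 2 = 0.


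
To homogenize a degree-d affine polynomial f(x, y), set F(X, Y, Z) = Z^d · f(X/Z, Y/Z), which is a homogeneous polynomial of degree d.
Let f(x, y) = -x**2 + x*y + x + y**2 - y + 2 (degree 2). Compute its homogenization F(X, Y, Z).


F(X, Y, Z) = -X**2 + X*Y + X*Z + Y**2 - Y*Z + 2*Z**2

deg(f) = 2.
Substitute x = X/Z, y = Y/Z into f, then multiply by Z^2.
  monomial -1·x^2·y^0 ↦ -1·X^2·Y^0·Z^0.
  monomial 1·x^1·y^1 ↦ 1·X^1·Y^1·Z^0.
  monomial 1·x^1·y^0 ↦ 1·X^1·Y^0·Z^1.
  monomial 1·x^0·y^2 ↦ 1·X^0·Y^2·Z^0.
  monomial -1·x^0·y^1 ↦ -1·X^0·Y^1·Z^1.
  monomial 2·x^0·y^0 ↦ 2·X^0·Y^0·Z^2.
Collecting: F(X, Y, Z) = -X**2 + X*Y + X*Z + Y**2 - Y*Z + 2*Z**2.


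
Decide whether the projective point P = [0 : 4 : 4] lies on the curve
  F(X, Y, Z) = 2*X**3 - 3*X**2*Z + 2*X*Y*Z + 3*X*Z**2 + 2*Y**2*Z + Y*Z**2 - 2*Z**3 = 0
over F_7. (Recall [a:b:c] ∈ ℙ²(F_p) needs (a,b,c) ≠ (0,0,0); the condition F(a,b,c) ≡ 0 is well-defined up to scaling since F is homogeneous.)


F(0,4,4) ≡ 1 (mod 7); P is NOT on the curve.

Evaluate F(0, 4, 4) term-by-term (mod 7).
  2*X**3 ↦ 2·0·1·1 = 0
  -3*X**2*Z ↦ -3·0·1·4 = 0
  2*X*Y*Z ↦ 2·0·4·4 = 0
  3*X*Z**2 ↦ 3·0·1·16 = 0
  2*Y**2*Z ↦ 2·1·16·4 = 128
  Y*Z**2 ↦ 1·1·4·16 = 64
  -2*Z**3 ↦ -2·1·1·64 = -128
Sum: F(0, 4, 4) = (0) + (0) + (0) + (0) + (128) + (64) + (-128) = 64.
Reducing mod 7: 64 ≡ 1 (mod 7).
Since F(a, b, c) ≡ 1 ≠ 0 (mod 7), P does NOT lie on the curve.


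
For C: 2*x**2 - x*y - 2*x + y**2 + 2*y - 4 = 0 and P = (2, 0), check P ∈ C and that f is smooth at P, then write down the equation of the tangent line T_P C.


Tangent line at P: 6*x - 12 = 0.

Step 1: f(2, 0) = 0, so P lies on C.
Step 2: partial derivatives
  f_x(x, y) = 4*x - y - 2, f_y(x, y) = -x + 2*y + 2.
  f_x(P) = 6, f_y(P) = 0 (gradient nonzero, so P is smooth).
Step 3: tangent line at P: 6·(x − 2) + 0·(y − 0) = 0.
Expanding: 6*x - 12 = 0.


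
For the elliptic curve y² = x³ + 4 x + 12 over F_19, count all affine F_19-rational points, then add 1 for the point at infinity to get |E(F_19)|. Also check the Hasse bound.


Affine points = {(1, 6), (1, 13), (2, 3), (2, 16), (4, 4), (4, 15), (5, 9), (5, 10), (6, 9), (6, 10), (8, 9), (8, 10), (9, 6), (9, 13), (10, 8), (10, 11), (11, 0), (13, 0), (14, 0), (16, 7), (16, 12), (18, 8), (18, 11)}; affine count = 23; |E(F_19)| = 24.

Discriminant check: Δ ∝ 4a³ + 27b² = 4·4³ + 27·12² = 4·64 + 27·144 ≡ 2 (mod 19). Nonzero ⇒ E is nonsingular.
For each x ∈ F_19, compute rhs = x³ + 4·x + 12 mod 19, then count y ∈ F_19 with y² ≡ rhs.
  x = 0: rhs = 12, matching y values: none (0 points).
  x = 1: rhs = 17, matching y values: 6, 13 (2 points).
  x = 2: rhs = 9, matching y values: 3, 16 (2 points).
  x = 3: rhs = 13, matching y values: none (0 points).
  x = 4: rhs = 16, matching y values: 4, 15 (2 points).
  x = 5: rhs = 5, matching y values: 9, 10 (2 points).
  x = 6: rhs = 5, matching y values: 9, 10 (2 points).
  x = 7: rhs = 3, matching y values: none (0 points).
  x = 8: rhs = 5, matching y values: 9, 10 (2 points).
  x = 9: rhs = 17, matching y values: 6, 13 (2 points).
  x = 10: rhs = 7, matching y values: 8, 11 (2 points).
  x = 11: rhs = 0, matching y values: 0 (1 points).
  x = 12: rhs = 2, matching y values: none (0 points).
  x = 13: rhs = 0, matching y values: 0 (1 points).
  x = 14: rhs = 0, matching y values: 0 (1 points).
  x = 15: rhs = 8, matching y values: none (0 points).
  x = 16: rhs = 11, matching y values: 7, 12 (2 points).
  x = 17: rhs = 15, matching y values: none (0 points).
  x = 18: rhs = 7, matching y values: 8, 11 (2 points).
Total affine count: 23.
Full point count |E(F_19)| = 23 + 1 = 24.
Hasse bound: |24 − (19+1)| = |4| = 4 ≤ 2√19 ≈ 8.7178 ✓.


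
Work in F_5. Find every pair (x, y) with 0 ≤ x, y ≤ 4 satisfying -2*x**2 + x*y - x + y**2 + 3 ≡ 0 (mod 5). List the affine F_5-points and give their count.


Affine F_5-points: {(1, 0), (1, 4), (3, 3), (3, 4)}; count = 4.

For each of the 25 pairs (x, y) ∈ F_5², evaluate f(x, y) mod 5. Record the zeros.
  x = 0: [0↦3, 1↦4, 2↦2, 3↦2, 4↦4]  zeros at y ∈ ∅
  x = 1: [0↦0, 1↦2, 2↦1, 3↦2, 4↦0]  zeros at y ∈ {0, 4}
  x = 2: [0↦3, 1↦1, 2↦1, 3↦3, 4↦2]  zeros at y ∈ ∅
  x = 3: [0↦2, 1↦1, 2↦2, 3↦0, 4↦0]  zeros at y ∈ {3, 4}
  x = 4: [0↦2, 1↦2, 2↦4, 3↦3, 4↦4]  zeros at y ∈ ∅
Collecting zeros: affine points = {(1, 0), (1, 4), (3, 3), (3, 4)}.
Total count |C(F_5)_aff| = 4.


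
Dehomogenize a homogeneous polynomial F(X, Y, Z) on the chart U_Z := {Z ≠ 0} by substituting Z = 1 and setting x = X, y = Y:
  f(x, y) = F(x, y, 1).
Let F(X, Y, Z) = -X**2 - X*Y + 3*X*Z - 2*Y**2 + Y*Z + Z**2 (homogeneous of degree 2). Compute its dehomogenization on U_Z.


f(x, y) = -x**2 - x*y + 3*x - 2*y**2 + y + 1

On U_Z we set Z = 1. Each monomial c·X^i·Y^j·Z^k in F becomes c·x^i·y^j·1^k = c·x^i·y^j.
Substituting Z = 1: F(X, Y, 1) = -x**2 - x*y + 3*x - 2*y**2 + y + 1.
Note: deg(f) ≤ deg(F) = 2; strict inequality happens when F is divisible by Z (lost terms).


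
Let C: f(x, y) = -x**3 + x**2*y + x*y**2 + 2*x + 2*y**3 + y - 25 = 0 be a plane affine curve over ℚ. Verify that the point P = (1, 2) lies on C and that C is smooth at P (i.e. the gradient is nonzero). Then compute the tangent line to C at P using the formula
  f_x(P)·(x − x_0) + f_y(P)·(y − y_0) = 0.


Tangent line at P: 7*x + 30*y - 67 = 0.

Step 1: f(1, 2) = 0, so P lies on C.
Step 2: partial derivatives
  f_x(x, y) = -3*x**2 + 2*x*y + y**2 + 2, f_y(x, y) = x**2 + 2*x*y + 6*y**2 + 1.
  f_x(P) = 7, f_y(P) = 30 (gradient nonzero, so P is smooth).
Step 3: tangent line at P: 7·(x − 1) + 30·(y − 2) = 0.
Expanding: 7*x + 30*y - 67 = 0.


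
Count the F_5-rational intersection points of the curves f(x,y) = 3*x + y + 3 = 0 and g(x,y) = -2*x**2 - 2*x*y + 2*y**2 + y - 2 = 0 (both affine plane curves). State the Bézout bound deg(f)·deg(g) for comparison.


Common zeros: ∅; count = 0; Bézout bound = 2.

deg(f) = 1, deg(g) = 2, so Bézout bound = 2.
Scan x ∈ F_5. For each x, list the y ∈ F_5 with f(x, y) ≡ 0 and those with g(x, y) ≡ 0 (mod 5); the common zeros in that column are the intersection.
  x = 0: f ≡ 0 at y ∈ {2}; g ≡ 0 at y ∈ ∅; common: ∅.
  x = 1: f ≡ 0 at y ∈ {4}; g ≡ 0 at y ∈ ∅; common: ∅.
  x = 2: f ≡ 0 at y ∈ {1}; g ≡ 0 at y ∈ {0, 4}; common: ∅.
  x = 3: f ≡ 0 at y ∈ {3}; g ≡ 0 at y ∈ {0}; common: ∅.
  x = 4: f ≡ 0 at y ∈ {0}; g ≡ 0 at y ∈ {2, 4}; common: ∅.
Collecting: common zeros = ∅, so the count is 0.
Comparison with the Bézout bound: 0 ≤ 2 = deg(f)·deg(g), as expected for curves with no common component (the affine F_5-count falls short of the bound because intersections may lie at infinity, over extension fields, or carry multiplicity).


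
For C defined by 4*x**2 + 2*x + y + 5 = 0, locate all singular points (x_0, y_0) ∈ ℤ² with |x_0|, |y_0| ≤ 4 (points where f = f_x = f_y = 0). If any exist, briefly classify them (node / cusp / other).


No singular points in the scanned grid; C is smooth there.

Compute partial derivatives:
  f_x = 8*x + 2.
  f_y = 1.
f_y = 1 is a nonzero constant, so f_y never vanishes: no point (x, y) can satisfy f = f_x = f_y = 0. In particular no (x, y) ∈ {−4, ..., 4}² is singular; the curve is smooth.


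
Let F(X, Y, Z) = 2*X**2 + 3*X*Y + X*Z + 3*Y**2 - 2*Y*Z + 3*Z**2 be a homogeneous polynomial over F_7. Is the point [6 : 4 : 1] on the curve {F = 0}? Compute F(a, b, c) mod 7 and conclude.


F(6,4,1) ≡ 4 (mod 7); P is NOT on the curve.

Evaluate F(6, 4, 1) term-by-term (mod 7).
  2*X**2 ↦ 2·36·1·1 = 72
  3*X*Y ↦ 3·6·4·1 = 72
  X*Z ↦ 1·6·1·1 = 6
  3*Y**2 ↦ 3·1·16·1 = 48
  -2*Y*Z ↦ -2·1·4·1 = -8
  3*Z**2 ↦ 3·1·1·1 = 3
Sum: F(6, 4, 1) = (72) + (72) + (6) + (48) + (-8) + (3) = 193.
Reducing mod 7: 193 ≡ 4 (mod 7).
Since F(a, b, c) ≡ 4 ≠ 0 (mod 7), P does NOT lie on the curve.


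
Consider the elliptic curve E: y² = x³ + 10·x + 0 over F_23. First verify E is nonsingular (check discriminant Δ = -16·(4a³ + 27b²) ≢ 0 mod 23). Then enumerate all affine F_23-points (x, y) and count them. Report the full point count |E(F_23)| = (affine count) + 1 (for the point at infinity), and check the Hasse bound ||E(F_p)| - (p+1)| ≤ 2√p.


Affine points = {(0, 0), (4, 9), (4, 14), (6, 0), (12, 10), (12, 13), (13, 2), (13, 21), (14, 3), (14, 20), (15, 11), (15, 12), (16, 1), (16, 22), (17, 0), (18, 3), (18, 20), (20, 9), (20, 14), (21, 8), (21, 15), (22, 9), (22, 14)}; affine count = 23; |E(F_23)| = 24.

Discriminant check: Δ ∝ 4a³ + 27b² = 4·10³ + 27·0² = 4·1000 + 27·0 ≡ 21 (mod 23). Nonzero ⇒ E is nonsingular.
For each x ∈ F_23, compute rhs = x³ + 10·x + 0 mod 23, then count y ∈ F_23 with y² ≡ rhs.
  x = 0: rhs = 0, matching y values: 0 (1 points).
  x = 1: rhs = 11, matching y values: none (0 points).
  x = 2: rhs = 5, matching y values: none (0 points).
  x = 3: rhs = 11, matching y values: none (0 points).
  x = 4: rhs = 12, matching y values: 9, 14 (2 points).
  x = 5: rhs = 14, matching y values: none (0 points).
  x = 6: rhs = 0, matching y values: 0 (1 points).
  x = 7: rhs = 22, matching y values: none (0 points).
  x = 8: rhs = 17, matching y values: none (0 points).
  x = 9: rhs = 14, matching y values: none (0 points).
  x = 10: rhs = 19, matching y values: none (0 points).
  x = 11: rhs = 15, matching y values: none (0 points).
  x = 12: rhs = 8, matching y values: 10, 13 (2 points).
  x = 13: rhs = 4, matching y values: 2, 21 (2 points).
  x = 14: rhs = 9, matching y values: 3, 20 (2 points).
  x = 15: rhs = 6, matching y values: 11, 12 (2 points).
  x = 16: rhs = 1, matching y values: 1, 22 (2 points).
  x = 17: rhs = 0, matching y values: 0 (1 points).
  x = 18: rhs = 9, matching y values: 3, 20 (2 points).
  x = 19: rhs = 11, matching y values: none (0 points).
  x = 20: rhs = 12, matching y values: 9, 14 (2 points).
  x = 21: rhs = 18, matching y values: 8, 15 (2 points).
  x = 22: rhs = 12, matching y values: 9, 14 (2 points).
Total affine count: 23.
Full point count |E(F_23)| = 23 + 1 = 24.
Hasse bound: |24 − (23+1)| = |0| = 0 ≤ 2√23 ≈ 9.5917 ✓.


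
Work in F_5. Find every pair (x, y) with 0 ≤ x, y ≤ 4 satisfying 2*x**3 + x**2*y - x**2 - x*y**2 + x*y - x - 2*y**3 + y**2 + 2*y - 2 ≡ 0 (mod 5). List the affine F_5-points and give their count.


Affine F_5-points: {(0, 2), (1, 1), (1, 2), (3, 0), (3, 1), (3, 3)}; count = 6.

For each of the 25 pairs (x, y) ∈ F_5², evaluate f(x, y) mod 5. Record the zeros.
  x = 0: [0↦3, 1↦4, 2↦0, 3↦4, 4↦4]  zeros at y ∈ {2}
  x = 1: [0↦3, 1↦0, 2↦0, 3↦1, 4↦1]  zeros at y ∈ {1, 2}
  x = 2: [0↦3, 1↦3, 2↦4, 3↦4, 4↦1]  zeros at y ∈ ∅
  x = 3: [0↦0, 1↦0, 2↦4, 3↦0, 4↦1]  zeros at y ∈ {0, 1, 3}
  x = 4: [0↦1, 1↦3, 2↦2, 3↦1, 4↦3]  zeros at y ∈ ∅
Collecting zeros: affine points = {(0, 2), (1, 1), (1, 2), (3, 0), (3, 1), (3, 3)}.
Total count |C(F_5)_aff| = 6.


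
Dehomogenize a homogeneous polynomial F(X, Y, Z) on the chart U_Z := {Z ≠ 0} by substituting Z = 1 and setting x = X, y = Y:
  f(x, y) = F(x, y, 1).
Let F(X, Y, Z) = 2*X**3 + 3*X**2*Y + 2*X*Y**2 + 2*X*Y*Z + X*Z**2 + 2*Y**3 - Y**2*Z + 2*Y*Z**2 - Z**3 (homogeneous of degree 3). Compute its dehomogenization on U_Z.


f(x, y) = 2*x**3 + 3*x**2*y + 2*x*y**2 + 2*x*y + x + 2*y**3 - y**2 + 2*y - 1

On U_Z we set Z = 1. Each monomial c·X^i·Y^j·Z^k in F becomes c·x^i·y^j·1^k = c·x^i·y^j.
Substituting Z = 1: F(X, Y, 1) = 2*x**3 + 3*x**2*y + 2*x*y**2 + 2*x*y + x + 2*y**3 - y**2 + 2*y - 1.
Note: deg(f) ≤ deg(F) = 3; strict inequality happens when F is divisible by Z (lost terms).


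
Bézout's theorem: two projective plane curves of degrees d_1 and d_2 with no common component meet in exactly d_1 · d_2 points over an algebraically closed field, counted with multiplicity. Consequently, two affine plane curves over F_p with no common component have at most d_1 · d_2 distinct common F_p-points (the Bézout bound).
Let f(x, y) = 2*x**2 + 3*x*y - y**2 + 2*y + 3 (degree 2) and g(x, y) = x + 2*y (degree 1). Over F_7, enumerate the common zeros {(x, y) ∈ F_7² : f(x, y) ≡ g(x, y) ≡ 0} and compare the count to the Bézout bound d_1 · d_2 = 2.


Common zeros: ∅; count = 0; Bézout bound = 2.

deg(f) = 2, deg(g) = 1, so Bézout bound = 2.
Scan x ∈ F_7. For each x, list the y ∈ F_7 with f(x, y) ≡ 0 and those with g(x, y) ≡ 0 (mod 7); the common zeros in that column are the intersection.
  x = 0: f ≡ 0 at y ∈ {3, 6}; g ≡ 0 at y ∈ {0}; common: ∅.
  x = 1: f ≡ 0 at y ∈ ∅; g ≡ 0 at y ∈ {3}; common: ∅.
  x = 2: f ≡ 0 at y ∈ ∅; g ≡ 0 at y ∈ {6}; common: ∅.
  x = 3: f ≡ 0 at y ∈ {0, 4}; g ≡ 0 at y ∈ {2}; common: ∅.
  x = 4: f ≡ 0 at y ∈ {0}; g ≡ 0 at y ∈ {5}; common: ∅.
  x = 5: f ≡ 0 at y ∈ {4, 6}; g ≡ 0 at y ∈ {1}; common: ∅.
  x = 6: f ≡ 0 at y ∈ {3}; g ≡ 0 at y ∈ {4}; common: ∅.
Collecting: common zeros = ∅, so the count is 0.
Comparison with the Bézout bound: 0 ≤ 2 = deg(f)·deg(g), as expected for curves with no common component (the affine F_7-count falls short of the bound because intersections may lie at infinity, over extension fields, or carry multiplicity).


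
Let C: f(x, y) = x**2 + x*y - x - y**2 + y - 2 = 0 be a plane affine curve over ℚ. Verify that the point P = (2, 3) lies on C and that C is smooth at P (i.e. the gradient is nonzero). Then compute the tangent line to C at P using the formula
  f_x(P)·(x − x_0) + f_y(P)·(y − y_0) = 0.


Tangent line at P: 6*x - 3*y - 3 = 0.

Step 1: f(2, 3) = 0, so P lies on C.
Step 2: partial derivatives
  f_x(x, y) = 2*x + y - 1, f_y(x, y) = x - 2*y + 1.
  f_x(P) = 6, f_y(P) = -3 (gradient nonzero, so P is smooth).
Step 3: tangent line at P: 6·(x − 2) + -3·(y − 3) = 0.
Expanding: 6*x - 3*y - 3 = 0.


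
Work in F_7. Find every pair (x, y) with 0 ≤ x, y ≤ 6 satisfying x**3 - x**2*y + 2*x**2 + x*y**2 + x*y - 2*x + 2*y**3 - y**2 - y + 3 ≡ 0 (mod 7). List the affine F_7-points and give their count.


Affine F_7-points: {(2, 4), (3, 0), (3, 6), (4, 0), (4, 3), (4, 6), (5, 0), (5, 5)}; count = 8.

For each of the 49 pairs (x, y) ∈ F_7², evaluate f(x, y) mod 7. Record the zeros.
  x = 0: [0↦3, 1↦3, 2↦6, 3↦3, 4↦6, 5↦6, 6↦1]  zeros at y ∈ ∅
  x = 1: [0↦4, 1↦5, 2↦4, 3↦6, 4↦2, 5↦4, 6↦3]  zeros at y ∈ ∅
  x = 2: [0↦1, 1↦1, 2↦1, 3↦6, 4↦0, 5↦2, 6↦3]  zeros at y ∈ {4}
  x = 3: [0↦0, 1↦4, 2↦3, 3↦2, 4↦6, 5↦6, 6↦0]  zeros at y ∈ {0, 6}
  x = 4: [0↦0, 1↦6, 2↦2, 3↦0, 4↦5, 5↦1, 6↦0]  zeros at y ∈ {0, 3, 6}
  x = 5: [0↦0, 1↦6, 2↦4, 3↦6, 4↦3, 5↦0, 6↦2]  zeros at y ∈ {0, 5}
  x = 6: [0↦6, 1↦3, 2↦1, 3↦5, 4↦6, 5↦2, 6↦5]  zeros at y ∈ ∅
Collecting zeros: affine points = {(2, 4), (3, 0), (3, 6), (4, 0), (4, 3), (4, 6), (5, 0), (5, 5)}.
Total count |C(F_7)_aff| = 8.


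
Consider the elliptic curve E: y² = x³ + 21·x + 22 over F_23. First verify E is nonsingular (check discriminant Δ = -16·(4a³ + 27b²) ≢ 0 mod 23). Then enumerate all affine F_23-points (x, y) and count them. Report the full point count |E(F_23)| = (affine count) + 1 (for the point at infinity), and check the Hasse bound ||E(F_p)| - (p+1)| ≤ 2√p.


Affine points = {(2, 7), (2, 16), (4, 3), (4, 20), (7, 11), (7, 12), (8, 9), (8, 14), (10, 6), (10, 17), (12, 1), (12, 22), (13, 10), (13, 13), (14, 1), (14, 22), (15, 3), (15, 20), (17, 5), (17, 18), (19, 9), (19, 14), (20, 1), (20, 22), (21, 8), (21, 15), (22, 0)}; affine count = 27; |E(F_23)| = 28.

Discriminant check: Δ ∝ 4a³ + 27b² = 4·21³ + 27·22² = 4·9261 + 27·484 ≡ 18 (mod 23). Nonzero ⇒ E is nonsingular.
For each x ∈ F_23, compute rhs = x³ + 21·x + 22 mod 23, then count y ∈ F_23 with y² ≡ rhs.
  x = 0: rhs = 22, matching y values: none (0 points).
  x = 1: rhs = 21, matching y values: none (0 points).
  x = 2: rhs = 3, matching y values: 7, 16 (2 points).
  x = 3: rhs = 20, matching y values: none (0 points).
  x = 4: rhs = 9, matching y values: 3, 20 (2 points).
  x = 5: rhs = 22, matching y values: none (0 points).
  x = 6: rhs = 19, matching y values: none (0 points).
  x = 7: rhs = 6, matching y values: 11, 12 (2 points).
  x = 8: rhs = 12, matching y values: 9, 14 (2 points).
  x = 9: rhs = 20, matching y values: none (0 points).
  x = 10: rhs = 13, matching y values: 6, 17 (2 points).
  x = 11: rhs = 20, matching y values: none (0 points).
  x = 12: rhs = 1, matching y values: 1, 22 (2 points).
  x = 13: rhs = 8, matching y values: 10, 13 (2 points).
  x = 14: rhs = 1, matching y values: 1, 22 (2 points).
  x = 15: rhs = 9, matching y values: 3, 20 (2 points).
  x = 16: rhs = 15, matching y values: none (0 points).
  x = 17: rhs = 2, matching y values: 5, 18 (2 points).
  x = 18: rhs = 22, matching y values: none (0 points).
  x = 19: rhs = 12, matching y values: 9, 14 (2 points).
  x = 20: rhs = 1, matching y values: 1, 22 (2 points).
  x = 21: rhs = 18, matching y values: 8, 15 (2 points).
  x = 22: rhs = 0, matching y values: 0 (1 points).
Total affine count: 27.
Full point count |E(F_23)| = 27 + 1 = 28.
Hasse bound: |28 − (23+1)| = |4| = 4 ≤ 2√23 ≈ 9.5917 ✓.


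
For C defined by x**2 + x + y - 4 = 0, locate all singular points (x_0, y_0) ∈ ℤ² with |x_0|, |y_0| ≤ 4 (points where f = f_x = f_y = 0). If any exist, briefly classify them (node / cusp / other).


No singular points in the scanned grid; C is smooth there.

Compute partial derivatives:
  f_x = 2*x + 1.
  f_y = 1.
f_y = 1 is a nonzero constant, so f_y never vanishes: no point (x, y) can satisfy f = f_x = f_y = 0. In particular no (x, y) ∈ {−4, ..., 4}² is singular; the curve is smooth.


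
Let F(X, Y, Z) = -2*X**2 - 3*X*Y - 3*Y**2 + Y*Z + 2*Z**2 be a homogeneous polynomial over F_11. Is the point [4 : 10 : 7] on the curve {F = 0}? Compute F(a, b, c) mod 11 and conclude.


F(4,10,7) ≡ 2 (mod 11); P is NOT on the curve.

Evaluate F(4, 10, 7) term-by-term (mod 11).
  -2*X**2 ↦ -2·16·1·1 = -32
  -3*X*Y ↦ -3·4·10·1 = -120
  -3*Y**2 ↦ -3·1·100·1 = -300
  Y*Z ↦ 1·1·10·7 = 70
  2*Z**2 ↦ 2·1·1·49 = 98
Sum: F(4, 10, 7) = (-32) + (-120) + (-300) + (70) + (98) = -284.
Reducing mod 11: -284 ≡ 2 (mod 11).
Since F(a, b, c) ≡ 2 ≠ 0 (mod 11), P does NOT lie on the curve.


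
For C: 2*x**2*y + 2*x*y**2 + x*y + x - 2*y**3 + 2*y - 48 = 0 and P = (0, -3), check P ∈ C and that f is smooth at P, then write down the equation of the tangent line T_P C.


Tangent line at P: 16*x - 52*y - 156 = 0.

Step 1: f(0, -3) = 0, so P lies on C.
Step 2: partial derivatives
  f_x(x, y) = 4*x*y + 2*y**2 + y + 1, f_y(x, y) = 2*x**2 + 4*x*y + x - 6*y**2 + 2.
  f_x(P) = 16, f_y(P) = -52 (gradient nonzero, so P is smooth).
Step 3: tangent line at P: 16·(x − 0) + -52·(y − -3) = 0.
Expanding: 16*x - 52*y - 156 = 0.


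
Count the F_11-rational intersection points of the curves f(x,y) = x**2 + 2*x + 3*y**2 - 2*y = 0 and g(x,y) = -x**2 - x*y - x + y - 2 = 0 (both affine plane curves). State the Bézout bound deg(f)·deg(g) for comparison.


Common zeros: {(3, 4), (8, 2), (10, 1)}; count = 3; Bézout bound = 4.

deg(f) = 2, deg(g) = 2, so Bézout bound = 4.
Scan x ∈ F_11. For each x, list the y ∈ F_11 with f(x, y) ≡ 0 and those with g(x, y) ≡ 0 (mod 11); the common zeros in that column are the intersection.
  x = 0: f ≡ 0 at y ∈ {0, 8}; g ≡ 0 at y ∈ {2}; common: ∅.
  x = 1: f ≡ 0 at y ∈ {2, 6}; g ≡ 0 at y ∈ ∅; common: ∅.
  x = 2: f ≡ 0 at y ∈ ∅; g ≡ 0 at y ∈ {3}; common: ∅.
  x = 3: f ≡ 0 at y ∈ {4}; g ≡ 0 at y ∈ {4}; common: {4}.
  x = 4: f ≡ 0 at y ∈ ∅; g ≡ 0 at y ∈ {0}; common: ∅.
  x = 5: f ≡ 0 at y ∈ ∅; g ≡ 0 at y ∈ {3}; common: ∅.
  x = 6: f ≡ 0 at y ∈ {4}; g ≡ 0 at y ∈ {0}; common: ∅.
  x = 7: f ≡ 0 at y ∈ ∅; g ≡ 0 at y ∈ {5}; common: ∅.
  x = 8: f ≡ 0 at y ∈ {2, 6}; g ≡ 0 at y ∈ {2}; common: {2}.
  x = 9: f ≡ 0 at y ∈ {0, 8}; g ≡ 0 at y ∈ {5}; common: ∅.
  x = 10: f ≡ 0 at y ∈ {1, 7}; g ≡ 0 at y ∈ {1}; common: {1}.
Collecting: common zeros = {(3, 4), (8, 2), (10, 1)}, so the count is 3.
Comparison with the Bézout bound: 3 ≤ 4 = deg(f)·deg(g), as expected for curves with no common component (the affine F_11-count falls short of the bound because intersections may lie at infinity, over extension fields, or carry multiplicity).


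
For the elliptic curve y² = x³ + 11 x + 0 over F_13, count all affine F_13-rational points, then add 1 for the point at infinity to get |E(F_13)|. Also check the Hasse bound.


Affine points = {(0, 0), (1, 5), (1, 8), (2, 2), (2, 11), (4, 2), (4, 11), (6, 3), (6, 10), (7, 2), (7, 11), (9, 3), (9, 10), (11, 3), (11, 10), (12, 1), (12, 12)}; affine count = 17; |E(F_13)| = 18.

Discriminant check: Δ ∝ 4a³ + 27b² = 4·11³ + 27·0² = 4·1331 + 27·0 ≡ 7 (mod 13). Nonzero ⇒ E is nonsingular.
For each x ∈ F_13, compute rhs = x³ + 11·x + 0 mod 13, then count y ∈ F_13 with y² ≡ rhs.
  x = 0: rhs = 0, matching y values: 0 (1 points).
  x = 1: rhs = 12, matching y values: 5, 8 (2 points).
  x = 2: rhs = 4, matching y values: 2, 11 (2 points).
  x = 3: rhs = 8, matching y values: none (0 points).
  x = 4: rhs = 4, matching y values: 2, 11 (2 points).
  x = 5: rhs = 11, matching y values: none (0 points).
  x = 6: rhs = 9, matching y values: 3, 10 (2 points).
  x = 7: rhs = 4, matching y values: 2, 11 (2 points).
  x = 8: rhs = 2, matching y values: none (0 points).
  x = 9: rhs = 9, matching y values: 3, 10 (2 points).
  x = 10: rhs = 5, matching y values: none (0 points).
  x = 11: rhs = 9, matching y values: 3, 10 (2 points).
  x = 12: rhs = 1, matching y values: 1, 12 (2 points).
Total affine count: 17.
Full point count |E(F_13)| = 17 + 1 = 18.
Hasse bound: |18 − (13+1)| = |4| = 4 ≤ 2√13 ≈ 7.2111 ✓.


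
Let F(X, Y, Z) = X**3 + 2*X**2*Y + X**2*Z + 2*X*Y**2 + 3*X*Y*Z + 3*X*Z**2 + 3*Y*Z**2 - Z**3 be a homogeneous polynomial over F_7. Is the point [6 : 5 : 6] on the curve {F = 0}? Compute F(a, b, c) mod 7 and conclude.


F(6,5,6) ≡ 0 (mod 7); P is on the curve.

Evaluate F(6, 5, 6) term-by-term (mod 7).
  X**3 ↦ 1·216·1·1 = 216
  2*X**2*Y ↦ 2·36·5·1 = 360
  X**2*Z ↦ 1·36·1·6 = 216
  2*X*Y**2 ↦ 2·6·25·1 = 300
  3*X*Y*Z ↦ 3·6·5·6 = 540
  3*X*Z**2 ↦ 3·6·1·36 = 648
  3*Y*Z**2 ↦ 3·1·5·36 = 540
  -Z**3 ↦ -1·1·1·216 = -216
Sum: F(6, 5, 6) = (216) + (360) + (216) + (300) + (540) + (648) + (540) + (-216) = 2604.
Reducing mod 7: 2604 ≡ 0 (mod 7).
Since F(a, b, c) ≡ 0 (mod 7), P lies on the curve.


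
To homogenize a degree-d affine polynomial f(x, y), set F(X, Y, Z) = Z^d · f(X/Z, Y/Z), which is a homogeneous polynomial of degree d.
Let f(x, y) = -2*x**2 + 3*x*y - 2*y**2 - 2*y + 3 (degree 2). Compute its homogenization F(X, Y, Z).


F(X, Y, Z) = -2*X**2 + 3*X*Y - 2*Y**2 - 2*Y*Z + 3*Z**2

deg(f) = 2.
Substitute x = X/Z, y = Y/Z into f, then multiply by Z^2.
  monomial -2·x^2·y^0 ↦ -2·X^2·Y^0·Z^0.
  monomial 3·x^1·y^1 ↦ 3·X^1·Y^1·Z^0.
  monomial -2·x^0·y^2 ↦ -2·X^0·Y^2·Z^0.
  monomial -2·x^0·y^1 ↦ -2·X^0·Y^1·Z^1.
  monomial 3·x^0·y^0 ↦ 3·X^0·Y^0·Z^2.
Collecting: F(X, Y, Z) = -2*X**2 + 3*X*Y - 2*Y**2 - 2*Y*Z + 3*Z**2.


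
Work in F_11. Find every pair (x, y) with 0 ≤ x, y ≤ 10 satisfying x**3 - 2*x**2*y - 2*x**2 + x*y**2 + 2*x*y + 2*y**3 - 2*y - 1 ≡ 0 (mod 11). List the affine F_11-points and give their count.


Affine F_11-points: {(0, 2), (0, 7), (1, 3), (2, 2), (4, 1), (4, 2), (4, 6), (6, 0), (6, 9), (6, 10), (7, 7), (8, 9), (9, 7)}; count = 13.

For each of the 121 pairs (x, y) ∈ F_11², evaluate f(x, y) mod 11. Record the zeros.
  x = 0: [0↦10, 1↦10, 2↦0, 3↦3, 4↦9, 5↦8, 6↦1, 7↦0, 8↦6, 9↦9, 10↦10]  zeros at y ∈ {2, 7}
  x = 1: [0↦9, 1↦10, 2↦3, 3↦0, 4↦2, 5↦10, 6↦3, 7↦4, 8↦3, 9↦1, 10↦10]  zeros at y ∈ {3}
  x = 2: [0↦10, 1↦8, 2↦0, 3↦9, 4↦3, 5↦5, 6↦5, 7↦4, 8↦3, 9↦3, 10↦5]  zeros at y ∈ {2}
  x = 3: [0↦8, 1↦10, 2↦8, 3↦3, 4↦7, 5↦10, 6↦2, 7↦6, 8↦1, 9↦10, 10↦1]  zeros at y ∈ ∅
  x = 4: [0↦9, 1↦0, 2↦0, 3↦10, 4↦9, 5↦9, 6↦0, 7↦5, 8↦3, 9↦6, 10↦4]  zeros at y ∈ {1, 2, 6}
  x = 5: [0↦8, 1↦6, 2↦4, 3↦3, 4↦4, 5↦8, 6↦5, 7↦7, 8↦4, 9↦8, 10↦9]  zeros at y ∈ ∅
  x = 6: [0↦0, 1↦1, 2↦4, 3↦10, 4↦9, 5↦2, 6↦1, 7↦7, 8↦10, 9↦0, 10↦0]  zeros at y ∈ {0, 9, 10}
  x = 7: [0↦2, 1↦2, 2↦6, 3↦4, 4↦8, 5↦8, 6↦5, 7↦0, 8↦5, 9↦10, 10↦5]  zeros at y ∈ {7}
  x = 8: [0↦9, 1↦4, 2↦5, 3↦2, 4↦7, 5↦10, 6↦1, 7↦3, 8↦6, 9↦0, 10↦8]  zeros at y ∈ {9}
  x = 9: [0↦5, 1↦2, 2↦7, 3↦10, 4↦1, 5↦3, 6↦6, 7↦0, 8↦8, 9↦9, 10↦4]  zeros at y ∈ {7}
  x = 10: [0↦7, 1↦2, 2↦7, 3↦1, 4↦7, 5↦4, 6↦4, 7↦8, 8↦6, 9↦10, 10↦10]  zeros at y ∈ ∅
Collecting zeros: affine points = {(0, 2), (0, 7), (1, 3), (2, 2), (4, 1), (4, 2), (4, 6), (6, 0), (6, 9), (6, 10), (7, 7), (8, 9), (9, 7)}.
Total count |C(F_11)_aff| = 13.


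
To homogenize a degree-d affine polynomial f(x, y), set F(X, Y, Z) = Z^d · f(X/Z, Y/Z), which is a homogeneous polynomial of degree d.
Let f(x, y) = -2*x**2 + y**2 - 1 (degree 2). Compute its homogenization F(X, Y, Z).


F(X, Y, Z) = -2*X**2 + Y**2 - Z**2

deg(f) = 2.
Substitute x = X/Z, y = Y/Z into f, then multiply by Z^2.
  monomial -2·x^2·y^0 ↦ -2·X^2·Y^0·Z^0.
  monomial 1·x^0·y^2 ↦ 1·X^0·Y^2·Z^0.
  monomial -1·x^0·y^0 ↦ -1·X^0·Y^0·Z^2.
Collecting: F(X, Y, Z) = -2*X**2 + Y**2 - Z**2.


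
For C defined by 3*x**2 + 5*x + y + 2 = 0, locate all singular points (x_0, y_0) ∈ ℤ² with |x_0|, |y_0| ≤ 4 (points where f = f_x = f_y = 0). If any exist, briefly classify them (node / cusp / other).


No singular points in the scanned grid; C is smooth there.

Compute partial derivatives:
  f_x = 6*x + 5.
  f_y = 1.
f_y = 1 is a nonzero constant, so f_y never vanishes: no point (x, y) can satisfy f = f_x = f_y = 0. In particular no (x, y) ∈ {−4, ..., 4}² is singular; the curve is smooth.


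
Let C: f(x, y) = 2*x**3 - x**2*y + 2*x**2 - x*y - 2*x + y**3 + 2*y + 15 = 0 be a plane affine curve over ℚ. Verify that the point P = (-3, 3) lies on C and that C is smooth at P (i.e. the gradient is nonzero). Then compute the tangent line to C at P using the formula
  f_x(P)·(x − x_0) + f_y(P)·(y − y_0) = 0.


Tangent line at P: 55*x + 23*y + 96 = 0.

Step 1: f(-3, 3) = 0, so P lies on C.
Step 2: partial derivatives
  f_x(x, y) = 6*x**2 - 2*x*y + 4*x - y - 2, f_y(x, y) = -x**2 - x + 3*y**2 + 2.
  f_x(P) = 55, f_y(P) = 23 (gradient nonzero, so P is smooth).
Step 3: tangent line at P: 55·(x − -3) + 23·(y − 3) = 0.
Expanding: 55*x + 23*y + 96 = 0.


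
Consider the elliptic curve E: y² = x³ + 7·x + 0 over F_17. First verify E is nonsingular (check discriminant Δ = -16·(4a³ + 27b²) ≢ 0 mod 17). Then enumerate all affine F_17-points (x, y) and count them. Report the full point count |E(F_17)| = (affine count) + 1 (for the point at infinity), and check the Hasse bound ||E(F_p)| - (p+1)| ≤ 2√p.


Affine points = {(0, 0), (1, 5), (1, 12), (7, 1), (7, 16), (10, 4), (10, 13), (16, 3), (16, 14)}; affine count = 9; |E(F_17)| = 10.

Discriminant check: Δ ∝ 4a³ + 27b² = 4·7³ + 27·0² = 4·343 + 27·0 ≡ 12 (mod 17). Nonzero ⇒ E is nonsingular.
For each x ∈ F_17, compute rhs = x³ + 7·x + 0 mod 17, then count y ∈ F_17 with y² ≡ rhs.
  x = 0: rhs = 0, matching y values: 0 (1 points).
  x = 1: rhs = 8, matching y values: 5, 12 (2 points).
  x = 2: rhs = 5, matching y values: none (0 points).
  x = 3: rhs = 14, matching y values: none (0 points).
  x = 4: rhs = 7, matching y values: none (0 points).
  x = 5: rhs = 7, matching y values: none (0 points).
  x = 6: rhs = 3, matching y values: none (0 points).
  x = 7: rhs = 1, matching y values: 1, 16 (2 points).
  x = 8: rhs = 7, matching y values: none (0 points).
  x = 9: rhs = 10, matching y values: none (0 points).
  x = 10: rhs = 16, matching y values: 4, 13 (2 points).
  x = 11: rhs = 14, matching y values: none (0 points).
  x = 12: rhs = 10, matching y values: none (0 points).
  x = 13: rhs = 10, matching y values: none (0 points).
  x = 14: rhs = 3, matching y values: none (0 points).
  x = 15: rhs = 12, matching y values: none (0 points).
  x = 16: rhs = 9, matching y values: 3, 14 (2 points).
Total affine count: 9.
Full point count |E(F_17)| = 9 + 1 = 10.
Hasse bound: |10 − (17+1)| = |-8| = 8 ≤ 2√17 ≈ 8.2462 ✓.


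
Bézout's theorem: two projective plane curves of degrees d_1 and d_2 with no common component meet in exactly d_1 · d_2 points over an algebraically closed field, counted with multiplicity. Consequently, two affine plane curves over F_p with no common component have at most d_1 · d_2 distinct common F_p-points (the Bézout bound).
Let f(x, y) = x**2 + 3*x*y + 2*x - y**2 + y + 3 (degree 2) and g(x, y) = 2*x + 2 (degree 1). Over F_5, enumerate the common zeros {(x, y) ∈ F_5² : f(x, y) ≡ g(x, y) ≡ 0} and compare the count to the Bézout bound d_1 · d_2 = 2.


Common zeros: ∅; count = 0; Bézout bound = 2.

deg(f) = 2, deg(g) = 1, so Bézout bound = 2.
Scan x ∈ F_5. For each x, list the y ∈ F_5 with f(x, y) ≡ 0 and those with g(x, y) ≡ 0 (mod 5); the common zeros in that column are the intersection.
  x = 0: f ≡ 0 at y ∈ ∅; g ≡ 0 at y ∈ ∅; common: ∅.
  x = 1: f ≡ 0 at y ∈ {2}; g ≡ 0 at y ∈ ∅; common: ∅.
  x = 2: f ≡ 0 at y ∈ ∅; g ≡ 0 at y ∈ ∅; common: ∅.
  x = 3: f ≡ 0 at y ∈ ∅; g ≡ 0 at y ∈ ∅; common: ∅.
  x = 4: f ≡ 0 at y ∈ ∅; g ≡ 0 at y ∈ {0, 1, 2, 3, 4}; common: ∅.
Collecting: common zeros = ∅, so the count is 0.
Comparison with the Bézout bound: 0 ≤ 2 = deg(f)·deg(g), as expected for curves with no common component (the affine F_5-count falls short of the bound because intersections may lie at infinity, over extension fields, or carry multiplicity).


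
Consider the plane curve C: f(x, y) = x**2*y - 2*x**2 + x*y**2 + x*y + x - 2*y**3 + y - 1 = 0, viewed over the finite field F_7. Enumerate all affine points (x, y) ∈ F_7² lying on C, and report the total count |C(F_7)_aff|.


Affine F_7-points: {(0, 6), (1, 1), (2, 0), (2, 1), (3, 5), (5, 6)}; count = 6.

For each of the 49 pairs (x, y) ∈ F_7², evaluate f(x, y) mod 7. Record the zeros.
  x = 0: [0↦6, 1↦5, 2↦6, 3↦4, 4↦1, 5↦6, 6↦0]  zeros at y ∈ {6}
  x = 1: [0↦5, 1↦0, 2↦6, 3↦4, 4↦3, 5↦5, 6↦5]  zeros at y ∈ {1}
  x = 2: [0↦0, 1↦0, 2↦6, 3↦6, 4↦2, 5↦3, 6↦4]  zeros at y ∈ {0, 1}
  x = 3: [0↦5, 1↦5, 2↦6, 3↦3, 4↦5, 5↦0, 6↦4]  zeros at y ∈ {5}
  x = 4: [0↦6, 1↦1, 2↦6, 3↦2, 4↦5, 5↦3, 6↦5]  zeros at y ∈ ∅
  x = 5: [0↦3, 1↦2, 2↦6, 3↦3, 4↦2, 5↦5, 6↦0]  zeros at y ∈ {6}
  x = 6: [0↦3, 1↦1, 2↦6, 3↦6, 4↦3, 5↦6, 6↦3]  zeros at y ∈ ∅
Collecting zeros: affine points = {(0, 6), (1, 1), (2, 0), (2, 1), (3, 5), (5, 6)}.
Total count |C(F_7)_aff| = 6.


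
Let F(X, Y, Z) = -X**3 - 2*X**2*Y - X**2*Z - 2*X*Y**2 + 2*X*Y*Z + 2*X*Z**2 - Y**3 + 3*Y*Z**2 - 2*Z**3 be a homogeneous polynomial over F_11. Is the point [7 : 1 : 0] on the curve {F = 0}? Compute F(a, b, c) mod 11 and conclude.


F(7,1,0) ≡ 6 (mod 11); P is NOT on the curve.

Evaluate F(7, 1, 0) term-by-term (mod 11).
  -X**3 ↦ -1·343·1·1 = -343
  -2*X**2*Y ↦ -2·49·1·1 = -98
  -X**2*Z ↦ -1·49·1·0 = 0
  -2*X*Y**2 ↦ -2·7·1·1 = -14
  2*X*Y*Z ↦ 2·7·1·0 = 0
  2*X*Z**2 ↦ 2·7·1·0 = 0
  -Y**3 ↦ -1·1·1·1 = -1
  3*Y*Z**2 ↦ 3·1·1·0 = 0
  -2*Z**3 ↦ -2·1·1·0 = 0
Sum: F(7, 1, 0) = (-343) + (-98) + (0) + (-14) + (0) + (0) + (-1) + (0) + (0) = -456.
Reducing mod 11: -456 ≡ 6 (mod 11).
Since F(a, b, c) ≡ 6 ≠ 0 (mod 11), P does NOT lie on the curve.


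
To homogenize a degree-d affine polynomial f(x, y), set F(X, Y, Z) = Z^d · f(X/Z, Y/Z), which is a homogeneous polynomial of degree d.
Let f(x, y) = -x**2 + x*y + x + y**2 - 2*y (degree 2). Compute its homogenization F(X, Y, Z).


F(X, Y, Z) = -X**2 + X*Y + X*Z + Y**2 - 2*Y*Z

deg(f) = 2.
Substitute x = X/Z, y = Y/Z into f, then multiply by Z^2.
  monomial -1·x^2·y^0 ↦ -1·X^2·Y^0·Z^0.
  monomial 1·x^1·y^1 ↦ 1·X^1·Y^1·Z^0.
  monomial 1·x^1·y^0 ↦ 1·X^1·Y^0·Z^1.
  monomial 1·x^0·y^2 ↦ 1·X^0·Y^2·Z^0.
  monomial -2·x^0·y^1 ↦ -2·X^0·Y^1·Z^1.
Collecting: F(X, Y, Z) = -X**2 + X*Y + X*Z + Y**2 - 2*Y*Z.


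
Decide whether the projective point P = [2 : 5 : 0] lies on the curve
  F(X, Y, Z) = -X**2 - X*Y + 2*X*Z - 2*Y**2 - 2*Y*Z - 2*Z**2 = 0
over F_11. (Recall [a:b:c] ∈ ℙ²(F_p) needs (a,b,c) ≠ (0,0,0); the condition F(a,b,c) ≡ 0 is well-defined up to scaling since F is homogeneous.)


F(2,5,0) ≡ 2 (mod 11); P is NOT on the curve.

Evaluate F(2, 5, 0) term-by-term (mod 11).
  -X**2 ↦ -1·4·1·1 = -4
  -X*Y ↦ -1·2·5·1 = -10
  2*X*Z ↦ 2·2·1·0 = 0
  -2*Y**2 ↦ -2·1·25·1 = -50
  -2*Y*Z ↦ -2·1·5·0 = 0
  -2*Z**2 ↦ -2·1·1·0 = 0
Sum: F(2, 5, 0) = (-4) + (-10) + (0) + (-50) + (0) + (0) = -64.
Reducing mod 11: -64 ≡ 2 (mod 11).
Since F(a, b, c) ≡ 2 ≠ 0 (mod 11), P does NOT lie on the curve.


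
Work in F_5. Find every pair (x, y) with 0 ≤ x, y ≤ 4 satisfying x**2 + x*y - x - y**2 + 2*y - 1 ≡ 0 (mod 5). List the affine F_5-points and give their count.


Affine F_5-points: {(0, 1), (1, 4), (2, 2), (3, 0), (4, 3)}; count = 5.

For each of the 25 pairs (x, y) ∈ F_5², evaluate f(x, y) mod 5. Record the zeros.
  x = 0: [0↦4, 1↦0, 2↦4, 3↦1, 4↦1]  zeros at y ∈ {1}
  x = 1: [0↦4, 1↦1, 2↦1, 3↦4, 4↦0]  zeros at y ∈ {4}
  x = 2: [0↦1, 1↦4, 2↦0, 3↦4, 4↦1]  zeros at y ∈ {2}
  x = 3: [0↦0, 1↦4, 2↦1, 3↦1, 4↦4]  zeros at y ∈ {0}
  x = 4: [0↦1, 1↦1, 2↦4, 3↦0, 4↦4]  zeros at y ∈ {3}
Collecting zeros: affine points = {(0, 1), (1, 4), (2, 2), (3, 0), (4, 3)}.
Total count |C(F_5)_aff| = 5.


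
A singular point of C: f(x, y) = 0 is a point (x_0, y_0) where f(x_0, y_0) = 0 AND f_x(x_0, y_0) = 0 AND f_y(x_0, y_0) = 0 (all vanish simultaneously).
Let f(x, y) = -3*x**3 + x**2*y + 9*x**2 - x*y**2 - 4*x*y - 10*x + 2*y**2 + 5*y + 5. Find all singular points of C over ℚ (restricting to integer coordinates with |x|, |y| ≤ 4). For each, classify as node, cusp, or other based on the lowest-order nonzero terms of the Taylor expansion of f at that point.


Singular points: {(1, -1)}; classification: node.

Compute partial derivatives:
  f_x = -9*x**2 + 2*x*y + 18*x - y**2 - 4*y - 10.
  f_y = x**2 - 2*x*y - 4*x + 4*y + 5.
Scan x_0 ∈ {−4, ..., 4}. For each x_0, f_y(x_0, y) is a polynomial in y; find its integer roots y ∈ {−4, ..., 4}, then test f_x and f at those candidates.
  x = -4: f_y(-4, y) = 12*y + 37; no integer root y with |y| ≤ 4.
  x = -3: f_y(-3, y) = 10*y + 26; no integer root y with |y| ≤ 4.
  x = -2: f_y(-2, y) = 8*y + 17; no integer root y with |y| ≤ 4.
  x = -1: f_y(-1, y) = 6*y + 10; no integer root y with |y| ≤ 4.
  x = 0: f_y(0, y) = 4*y + 5; no integer root y with |y| ≤ 4.
  x = 1: f_y(1, y) = 2*y + 2; vanishes at y ∈ {-1}. (1, -1): f_x = 0, f = 0 — SINGULAR.
  x = 2: f_y(2, y) = 1; no integer root y with |y| ≤ 4.
  x = 3: f_y(3, y) = 2 - 2*y; vanishes at y ∈ {1}. (3, 1): f_x = -36 ≠ 0.
  x = 4: f_y(4, y) = 5 - 4*y; no integer root y with |y| ≤ 4.
Only singular point on the grid: (1, -1).
Classify: substitute x = 1 + u, y = -1 + v and expand: f = -3*u**3 + u**2*v - u**2 - u*v**2 + v**2.
No constant or linear terms (consistent with a singular point). Quadratic part: -u**2 + v**2. Cubic part: -3*u**3 + u**2*v - u*v**2.
The quadratic part v**2 - u**2 = (v − u)(v + u) splits into two distinct linear factors, so there are two distinct tangent lines y − -1 = ±(x − 1) — this is a node (ordinary double point).
Classification: node.


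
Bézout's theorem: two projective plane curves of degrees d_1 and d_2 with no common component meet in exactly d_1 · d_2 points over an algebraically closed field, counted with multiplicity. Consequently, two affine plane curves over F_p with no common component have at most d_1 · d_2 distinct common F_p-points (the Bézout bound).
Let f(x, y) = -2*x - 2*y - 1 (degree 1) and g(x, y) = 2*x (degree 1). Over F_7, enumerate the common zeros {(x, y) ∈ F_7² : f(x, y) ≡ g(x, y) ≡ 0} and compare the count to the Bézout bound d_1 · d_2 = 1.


Common zeros: {(0, 3)}; count = 1; Bézout bound = 1.

deg(f) = 1, deg(g) = 1, so Bézout bound = 1.
Scan x ∈ F_7. For each x, list the y ∈ F_7 with f(x, y) ≡ 0 and those with g(x, y) ≡ 0 (mod 7); the common zeros in that column are the intersection.
  x = 0: f ≡ 0 at y ∈ {3}; g ≡ 0 at y ∈ {0, 1, 2, 3, 4, 5, 6}; common: {3}.
  x = 1: f ≡ 0 at y ∈ {2}; g ≡ 0 at y ∈ ∅; common: ∅.
  x = 2: f ≡ 0 at y ∈ {1}; g ≡ 0 at y ∈ ∅; common: ∅.
  x = 3: f ≡ 0 at y ∈ {0}; g ≡ 0 at y ∈ ∅; common: ∅.
  x = 4: f ≡ 0 at y ∈ {6}; g ≡ 0 at y ∈ ∅; common: ∅.
  x = 5: f ≡ 0 at y ∈ {5}; g ≡ 0 at y ∈ ∅; common: ∅.
  x = 6: f ≡ 0 at y ∈ {4}; g ≡ 0 at y ∈ ∅; common: ∅.
Collecting: common zeros = {(0, 3)}, so the count is 1.
Comparison with the Bézout bound: 1 ≤ 1 = deg(f)·deg(g), as expected for curves with no common component (the bound is attained).


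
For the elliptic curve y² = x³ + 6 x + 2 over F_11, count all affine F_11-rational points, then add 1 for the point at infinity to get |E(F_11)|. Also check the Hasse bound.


Affine points = {(1, 3), (1, 8), (2, 0), (3, 5), (3, 6), (5, 5), (5, 6), (6, 1), (6, 10), (8, 1), (8, 10), (9, 2), (9, 9)}; affine count = 13; |E(F_11)| = 14.

Discriminant check: Δ ∝ 4a³ + 27b² = 4·6³ + 27·2² = 4·216 + 27·4 ≡ 4 (mod 11). Nonzero ⇒ E is nonsingular.
For each x ∈ F_11, compute rhs = x³ + 6·x + 2 mod 11, then count y ∈ F_11 with y² ≡ rhs.
  x = 0: rhs = 2, matching y values: none (0 points).
  x = 1: rhs = 9, matching y values: 3, 8 (2 points).
  x = 2: rhs = 0, matching y values: 0 (1 points).
  x = 3: rhs = 3, matching y values: 5, 6 (2 points).
  x = 4: rhs = 2, matching y values: none (0 points).
  x = 5: rhs = 3, matching y values: 5, 6 (2 points).
  x = 6: rhs = 1, matching y values: 1, 10 (2 points).
  x = 7: rhs = 2, matching y values: none (0 points).
  x = 8: rhs = 1, matching y values: 1, 10 (2 points).
  x = 9: rhs = 4, matching y values: 2, 9 (2 points).
  x = 10: rhs = 6, matching y values: none (0 points).
Total affine count: 13.
Full point count |E(F_11)| = 13 + 1 = 14.
Hasse bound: |14 − (11+1)| = |2| = 2 ≤ 2√11 ≈ 6.6332 ✓.


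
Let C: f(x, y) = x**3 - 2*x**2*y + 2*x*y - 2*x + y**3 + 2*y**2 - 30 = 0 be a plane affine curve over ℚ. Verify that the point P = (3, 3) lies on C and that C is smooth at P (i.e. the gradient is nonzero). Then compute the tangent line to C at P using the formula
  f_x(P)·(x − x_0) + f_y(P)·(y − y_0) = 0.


Tangent line at P: -5*x + 27*y - 66 = 0.

Step 1: f(3, 3) = 0, so P lies on C.
Step 2: partial derivatives
  f_x(x, y) = 3*x**2 - 4*x*y + 2*y - 2, f_y(x, y) = -2*x**2 + 2*x + 3*y**2 + 4*y.
  f_x(P) = -5, f_y(P) = 27 (gradient nonzero, so P is smooth).
Step 3: tangent line at P: -5·(x − 3) + 27·(y − 3) = 0.
Expanding: -5*x + 27*y - 66 = 0.


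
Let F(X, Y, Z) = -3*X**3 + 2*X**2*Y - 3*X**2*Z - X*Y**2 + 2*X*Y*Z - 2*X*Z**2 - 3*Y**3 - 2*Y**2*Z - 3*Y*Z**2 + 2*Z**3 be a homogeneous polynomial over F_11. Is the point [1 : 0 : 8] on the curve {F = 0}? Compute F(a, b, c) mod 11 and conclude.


F(1,0,8) ≡ 0 (mod 11); P is on the curve.

Evaluate F(1, 0, 8) term-by-term (mod 11).
  -3*X**3 ↦ -3·1·1·1 = -3
  2*X**2*Y ↦ 2·1·0·1 = 0
  -3*X**2*Z ↦ -3·1·1·8 = -24
  -X*Y**2 ↦ -1·1·0·1 = 0
  2*X*Y*Z ↦ 2·1·0·8 = 0
  -2*X*Z**2 ↦ -2·1·1·64 = -128
  -3*Y**3 ↦ -3·1·0·1 = 0
  -2*Y**2*Z ↦ -2·1·0·8 = 0
  -3*Y*Z**2 ↦ -3·1·0·64 = 0
  2*Z**3 ↦ 2·1·1·512 = 1024
Sum: F(1, 0, 8) = (-3) + (0) + (-24) + (0) + (0) + (-128) + (0) + (0) + (0) + (1024) = 869.
Reducing mod 11: 869 ≡ 0 (mod 11).
Since F(a, b, c) ≡ 0 (mod 11), P lies on the curve.
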